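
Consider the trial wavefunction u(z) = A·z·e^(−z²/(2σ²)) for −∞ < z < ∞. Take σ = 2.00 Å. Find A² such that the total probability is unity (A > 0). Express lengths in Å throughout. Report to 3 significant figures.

A^2 ≈ 0.141 Å^(-3)

Normalization requires ∫|u|² dz = 1, integrated from −∞ to ∞.
With u = A·z·e^(−z²/(2σ²)), the integral evaluates to A²·[√(π)·σ^3/2].
Setting this equal to 1 gives A² = 1/(√(π)·σ^3/2).
With σ = 2.00: A² = 0.1410 and A = 0.3756.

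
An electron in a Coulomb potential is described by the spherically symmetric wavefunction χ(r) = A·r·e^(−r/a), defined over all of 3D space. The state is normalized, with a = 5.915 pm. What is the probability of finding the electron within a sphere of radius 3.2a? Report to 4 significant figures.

P ≈ 0.7649

With dV = 4πr²dr, the probability is ∫|χ|² dV over r ≤ 3.2a.
A² is fixed by ∫₀^∞ 4πr²|χ|² dr = 1, i.e. A² = (3·π·a^5)^(−1).
In terms of u = r/a (A², 4π and the length scale all cancel between numerator and denominator), P = [∫_{0}^{3.2} u^4·e^(-2·u) du] / [∫_{0}^{∞} u^4·e^(-2·u) du].
An antiderivative of u^4·e^(-2·u) is -(u^4/2 + u^3 + 3·u^2/2 + 3·u/2 + 3/4)·e^(-2·u); evaluating from 0 to 3.2 gives ≈ 0.573697, while the full integral is 3/4.
This evaluates to P = 0.76493.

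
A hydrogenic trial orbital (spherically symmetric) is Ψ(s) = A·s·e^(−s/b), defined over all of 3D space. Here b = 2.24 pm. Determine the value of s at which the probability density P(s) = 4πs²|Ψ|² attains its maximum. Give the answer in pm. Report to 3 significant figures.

Set d/ds [P(s) = 4πs²|Ψ|²] = 0 and solve for s > 0.
Solving yields s = 2·b.
With b = 2.24, the most probable radial distance is 4.480 pm.

s ≈ 4.48 pm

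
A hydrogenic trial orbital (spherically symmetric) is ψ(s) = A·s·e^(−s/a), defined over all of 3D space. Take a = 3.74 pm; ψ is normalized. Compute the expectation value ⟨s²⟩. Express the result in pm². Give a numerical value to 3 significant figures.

⟨s²⟩ = ∫ s^2 |ψ|² 4πs² ds over the full domain.
Since the A² factors cancel between numerator and denominator, ⟨s²⟩ = 15·a^2/2.
Putting a = 3.74 gives 104.9.

⟨s^2⟩ ≈ 105 pm^2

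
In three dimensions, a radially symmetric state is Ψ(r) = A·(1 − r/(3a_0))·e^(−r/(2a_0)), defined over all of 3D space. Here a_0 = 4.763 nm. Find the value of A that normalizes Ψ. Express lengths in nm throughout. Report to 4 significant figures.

A ≈ 0.03324 nm^(-3/2)

We need A² ∫|f|² 4πr² dr = 1, taking the integral from 0 to ∞.
With ∫₀^∞ r^4 e^(−αr) dr = 4!/α^5, carrying out the integral gives A² · 8·π·a_0^3/3.
Setting this equal to 1 gives A² = 1/(8·π·a_0^3/3).
Plugging in a_0 = 4.763 yields A = 0.033237.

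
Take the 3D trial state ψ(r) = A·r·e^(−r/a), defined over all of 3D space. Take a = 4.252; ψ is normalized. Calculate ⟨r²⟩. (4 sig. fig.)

⟨r^2⟩ ≈ 135.6

⟨r²⟩ = ∫ r^2 |ψ|² 4πr² dr over the full domain.
With ∫₀^∞ r^6 e^(−αr) dr = 6!/α^7, since the A² factors cancel between numerator and denominator, ⟨r²⟩ = 15·a^2/2.
With a = 4.252, ⟨r^2⟩ = 135.60.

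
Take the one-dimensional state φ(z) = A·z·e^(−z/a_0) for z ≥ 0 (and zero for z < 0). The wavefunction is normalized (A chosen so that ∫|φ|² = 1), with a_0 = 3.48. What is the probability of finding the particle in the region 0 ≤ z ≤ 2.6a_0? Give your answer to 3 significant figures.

P ≈ 0.891

The probability is P = ∫ |φ|² dz over [0, 2.6a_0].
The normalization integral ∫|φ|²dz over the whole domain equals a_0^3/4·A², and A² cancels in the ratio.
Substituting u = z/a_0, A² and the length scale cancel in the ratio: P = ∫_{0}^{2.6} u^2·e^(-2·u) du / ∫_{0}^{∞} u^2·e^(-2·u) du.
Using ∫ u^2·e^(-2·u) du = -(2·u^2 + 2·u + 1)·e^(-2·u)/4, the numerator is 1/4 - 493·e^(-26/5)/100 and the denominator is 1/4.
The result is P = 0.8912.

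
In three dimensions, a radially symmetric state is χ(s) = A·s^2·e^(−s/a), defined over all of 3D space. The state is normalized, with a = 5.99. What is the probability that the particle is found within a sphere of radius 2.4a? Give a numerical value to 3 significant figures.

P = ∫ |χ|² 4πs² ds over s ≤ 2.4a.
Normalization gives A² = 1/(45·π·a^7/2).
In terms of u = s/a (A², 4π and the length scale all cancel between numerator and denominator), P = [∫_{0}^{2.4} u^6·e^(-2·u) du] / [∫_{0}^{∞} u^6·e^(-2·u) du].
Using ∫ u^6·e^(-2·u) du = -(4·u^6 + 12·u^5 + 30·u^4 + 60·u^3 + 90·u^2 + 90·u + 45)·e^(-2·u)/8, the numerator is ≈ 1.1767 and the denominator is 45/8.
The region integral divided by the full integral gives P = 0.2092.

P ≈ 0.209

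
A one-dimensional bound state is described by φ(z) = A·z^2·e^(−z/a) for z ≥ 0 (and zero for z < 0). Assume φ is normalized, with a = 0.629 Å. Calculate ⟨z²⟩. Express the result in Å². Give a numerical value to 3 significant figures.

By definition ⟨z²⟩ = ∫ z^2 |φ(z)|² dz.
Recall ∫₀^∞ z^m e^(−z/β) dz = m!·β^(m+1), since the A² factors cancel between numerator and denominator, ⟨z²⟩ = 15·a^2/2.
With a = 0.629, ⟨z^2⟩ = 2.967.

⟨z^2⟩ ≈ 2.97 Å^2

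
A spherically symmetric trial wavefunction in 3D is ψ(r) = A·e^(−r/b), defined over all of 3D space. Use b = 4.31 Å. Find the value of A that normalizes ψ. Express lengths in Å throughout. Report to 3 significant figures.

We need A² ∫|f|² 4πr² dr = 1, taking the integral from 0 to ∞.
∫|ψ|² 4πr² dr = A²·(π·b^3).
With b = 4.31: A² = 0.003976 and A = 0.06305.

A ≈ 0.0631 Å^(-3/2)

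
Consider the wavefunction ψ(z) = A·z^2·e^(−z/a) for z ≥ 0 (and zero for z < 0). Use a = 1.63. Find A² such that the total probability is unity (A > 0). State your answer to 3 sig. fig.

A^2 ≈ 0.116

Require ∫ |ψ|² dz = 1 over the whole domain.
With ψ = A·z^2·e^(−z/a), the integral evaluates to A²·[3·a^5/4].
Setting this equal to 1 gives A² = 1/(3·a^5/4).
With a = 1.63: A² = 0.1159 and A = 0.3404.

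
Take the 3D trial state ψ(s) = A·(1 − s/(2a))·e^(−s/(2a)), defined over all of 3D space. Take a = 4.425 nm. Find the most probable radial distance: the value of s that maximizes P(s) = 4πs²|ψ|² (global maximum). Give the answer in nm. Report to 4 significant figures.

The maximum of P(s) = 4πs²|ψ|² occurs where its derivative vanishes.
This gives s = a·(√(5) + 3).
With a = 4.425, the most probable radial distance is 23.170 nm.

s ≈ 23.17 nm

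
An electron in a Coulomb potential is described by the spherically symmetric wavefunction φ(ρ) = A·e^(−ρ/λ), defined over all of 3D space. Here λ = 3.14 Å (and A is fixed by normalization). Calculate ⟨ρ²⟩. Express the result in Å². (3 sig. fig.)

⟨ρ^2⟩ ≈ 29.6 Å^2

By definition ⟨ρ²⟩ = ∫ ρ^2 |φ(ρ)|² 4πρ² dρ.
Evaluating both integrals, ⟨ρ²⟩ = 3·λ^2.
Putting λ = 3.14 gives 29.58.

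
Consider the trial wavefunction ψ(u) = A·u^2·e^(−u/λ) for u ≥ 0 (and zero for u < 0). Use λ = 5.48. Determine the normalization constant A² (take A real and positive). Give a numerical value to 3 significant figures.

We need A² ∫|f|² du = 1, taking the integral from 0 to ∞.
Carrying out the integral gives A² · 3·λ^5/4.
Setting this equal to 1 gives A² = 1/(3·λ^5/4).
Substituting λ = 5.48 gives A² = 0.0002698, so A = 0.01643.

A^2 ≈ 0.000270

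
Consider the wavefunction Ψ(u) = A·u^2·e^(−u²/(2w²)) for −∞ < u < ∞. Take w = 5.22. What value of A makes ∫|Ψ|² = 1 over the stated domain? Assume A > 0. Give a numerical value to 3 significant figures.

Require ∫ |Ψ|² du = 1 over the whole domain.
∫|Ψ|² du = A²·(3·√(π)·w^5/4).
With w = 5.22: A² = 0.0001941 and A = 0.01393.

A ≈ 0.0139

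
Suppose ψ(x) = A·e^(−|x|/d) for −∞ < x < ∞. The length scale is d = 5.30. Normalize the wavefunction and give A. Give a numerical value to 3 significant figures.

A ≈ 0.434

We need A² ∫|f|² dx = 1, taking the integral from −∞ to ∞.
With ∫₀^∞ x^0 e^(−αx) dx = 0!/α^1, ∫|ψ|² dx = A²·(d).
Hence A² = 1/[d].
With d = 5.30: A² = 0.1887 and A = 0.4344.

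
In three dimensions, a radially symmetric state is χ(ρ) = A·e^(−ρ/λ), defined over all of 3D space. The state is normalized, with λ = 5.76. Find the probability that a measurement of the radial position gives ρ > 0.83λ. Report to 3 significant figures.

Integrate the radial probability density 4πρ²|χ|² over ρ > 0.83λ.
The full normalization integral is A²·[π·λ^3] = 1, fixing A².
Substituting u = ρ/λ, A², 4π and the length scale all cancel in the ratio: P = ∫_{0.83}^{∞} u^2·e^(-2·u) du / ∫_{0}^{∞} u^2·e^(-2·u) du.
An antiderivative of u^2·e^(-2·u) is -(2·u^2 + 2·u + 1)·e^(-2·u)/4; evaluating from 0.83 to ∞ gives ≈ 0.19194, while the full integral is 1/4.
This evaluates to P = 0.7677.

P ≈ 0.768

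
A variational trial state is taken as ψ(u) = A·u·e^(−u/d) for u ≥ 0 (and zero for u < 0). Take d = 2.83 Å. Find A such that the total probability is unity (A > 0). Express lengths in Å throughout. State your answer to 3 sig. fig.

The normalization condition is ∫|ψ|² du = 1 from 0 to ∞.
Carrying out the integral gives A² · d^3/4.
Plugging in d = 2.83 yields A = 0.4201.

A ≈ 0.420 Å^(-3/2)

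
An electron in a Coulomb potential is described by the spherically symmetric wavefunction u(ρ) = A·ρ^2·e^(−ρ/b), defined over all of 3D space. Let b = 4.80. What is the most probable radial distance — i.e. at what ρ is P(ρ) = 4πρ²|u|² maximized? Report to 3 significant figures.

Differentiate P(ρ) = 4πρ²|u|² with respect to ρ and set to zero.
This gives ρ = 3·b.
With b = 4.80, the most probable radial distance is 14.40.

ρ ≈ 14.4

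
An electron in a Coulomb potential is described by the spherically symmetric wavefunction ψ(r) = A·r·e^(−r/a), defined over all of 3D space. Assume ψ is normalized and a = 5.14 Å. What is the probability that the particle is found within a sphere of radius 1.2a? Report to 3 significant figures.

P ≈ 0.0959

With dV = 4πr²dr, the probability is ∫|ψ|² dV over r ≤ 1.2a.
The full normalization integral is A²·[3·π·a^5] = 1, fixing A².
Substituting u = r/a, A², 4π and the length scale all cancel in the ratio: P = ∫_{0}^{1.2} u^4·e^(-2·u) du / ∫_{0}^{∞} u^4·e^(-2·u) du.
Using ∫ u^4·e^(-2·u) du = -(u^4/2 + u^3 + 3·u^2/2 + 3·u/2 + 3/4)·e^(-2·u), the numerator is ≈ 0.071901 and the denominator is 3/4.
The region integral divided by the full integral gives P = 0.09587.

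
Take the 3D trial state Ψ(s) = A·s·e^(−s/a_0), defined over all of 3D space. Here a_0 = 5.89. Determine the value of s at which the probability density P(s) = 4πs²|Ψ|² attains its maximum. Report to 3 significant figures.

s ≈ 11.8

The maximum of P(s) = 4πs²|Ψ|² occurs where its derivative vanishes.
This gives s = 2·a_0.
With a_0 = 5.89, the most probable radial distance is 11.78.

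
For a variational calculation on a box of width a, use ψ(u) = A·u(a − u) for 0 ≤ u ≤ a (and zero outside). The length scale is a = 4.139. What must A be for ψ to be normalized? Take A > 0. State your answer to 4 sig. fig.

A ≈ 0.1572

We need A² ∫|f|² du = 1, taking the integral from 0 to a.
Expanding the polynomial and integrating term by term, ∫|ψ|² du = A²·(a^5/30).
So A² = (a^5/30)^(−1).
Plugging in a = 4.139 yields A = 0.15715.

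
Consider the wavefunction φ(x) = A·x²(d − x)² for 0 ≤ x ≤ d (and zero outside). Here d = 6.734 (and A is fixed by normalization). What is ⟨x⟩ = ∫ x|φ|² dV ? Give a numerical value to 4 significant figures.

⟨x⟩ ≈ 3.367

By definition ⟨x⟩ = ∫ x |φ(x)|² dx.
Evaluating both integrals, ⟨x⟩ = d/2.
With d = 6.734, ⟨x⟩ = 3.3670.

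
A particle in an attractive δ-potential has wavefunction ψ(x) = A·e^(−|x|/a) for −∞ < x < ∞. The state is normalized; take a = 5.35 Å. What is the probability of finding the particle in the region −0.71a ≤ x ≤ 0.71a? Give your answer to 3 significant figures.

P ≈ 0.758

|ψ|² is the probability density, so P = ∫_{−0.71a}^{0.71a} |ψ|² dx.
The normalization integral ∫|ψ|²dx over the whole domain equals a·A², and A² cancels in the ratio.
By symmetry take twice the x ≥ 0 contribution in numerator and denominator; the 2's cancel. Let u = x/a; then A² and the length scale cancel, so P = ∫_{0}^{0.71} e^(-2·u) du ÷ ∫_{0}^{∞} e^(-2·u) du.
Using ∫ e^(-2·u) du = -e^(-2·u)/2, the numerator is 1/2 - e^(-71/50)/2 and the denominator is 1/2.
The result is P = 0.7583.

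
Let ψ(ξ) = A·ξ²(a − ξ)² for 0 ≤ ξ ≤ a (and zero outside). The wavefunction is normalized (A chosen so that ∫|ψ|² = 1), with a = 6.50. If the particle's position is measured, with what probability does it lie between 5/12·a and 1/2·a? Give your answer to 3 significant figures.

P ≈ 0.198

|ψ|² is the probability density, so P = ∫_{5/12·a}^{1/2·a} |ψ|² dξ.
The normalization integral ∫|ψ|²dξ over the whole domain equals a^9/630·A², and A² cancels in the ratio.
Let u = ξ/a; then A² and the length scale cancel, so P = ∫_{5/12}^{1/2} u^4·(1 - u)^4 du ÷ ∫_{0}^{1} u^4·(1 - u)^4 du.
With ∫ u^4·(1 - u)^4 du = u^5·(70·u^4 - 315·u^3 + 540·u^2 - 420·u + 126)/630 + C, the region integral is ≈ 0.00031376 and the full one is 1/630.
Taking the ratio, P = 0.1977.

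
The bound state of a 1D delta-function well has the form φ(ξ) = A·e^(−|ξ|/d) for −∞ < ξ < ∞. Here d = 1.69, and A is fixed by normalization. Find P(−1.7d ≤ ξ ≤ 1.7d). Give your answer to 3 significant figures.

P = ∫_{−1.7d}^{1.7d} |φ(ξ)|² dξ.
The normalization integral ∫|φ|²dξ over the whole domain equals d·A², and A² cancels in the ratio.
By symmetry take twice the ξ ≥ 0 contribution in numerator and denominator; the 2's cancel. Let u = ξ/d; then A² and the length scale cancel, so P = ∫_{0}^{1.7} e^(-2·u) du ÷ ∫_{0}^{∞} e^(-2·u) du.
With ∫ e^(-2·u) du = -e^(-2·u)/2 + C, the region integral is 1/2 - e^(-17/5)/2 and the full one is 1/2.
This works out to P = 0.9666.

P ≈ 0.967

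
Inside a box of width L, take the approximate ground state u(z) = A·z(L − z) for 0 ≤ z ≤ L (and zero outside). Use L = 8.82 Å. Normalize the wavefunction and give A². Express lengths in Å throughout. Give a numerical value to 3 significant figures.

The normalization condition is ∫|u|² dz = 1 from 0 to L.
With u = A·z(L − z), the integral evaluates to A²·[L^5/30].
Hence A² = 1/[L^5/30].
Plugging in L = 8.82 yields A = 0.02371.

A^2 ≈ 0.000562 Å^(-5)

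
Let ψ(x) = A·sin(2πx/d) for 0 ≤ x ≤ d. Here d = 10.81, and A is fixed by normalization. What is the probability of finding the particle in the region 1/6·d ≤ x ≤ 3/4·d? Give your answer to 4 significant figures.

P = ∫_{1/6·d}^{3/4·d} |ψ(x)|² dx.
The normalization integral ∫|ψ|²dx over the whole domain equals d/2·A², and A² cancels in the ratio.
In terms of u = x/d (A² and the length scale cancel between numerator and denominator), P = [∫_{1/6}^{3/4} sin(2·π·u)^2 du] / [∫_{0}^{1} sin(2·π·u)^2 du].
Using ∫ sin(2·π·u)^2 du = u/2 - sin(4·π·u)/(8·π), the numerator is √(3)/(16·π) + 7/24 and the denominator is 1/2.
Taking the ratio, P = √(3)/(8·π) + 7/12.

P ≈ 0.6522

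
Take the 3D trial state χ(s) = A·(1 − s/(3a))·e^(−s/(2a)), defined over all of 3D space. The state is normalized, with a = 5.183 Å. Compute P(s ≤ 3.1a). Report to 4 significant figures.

P ≈ 0.3528

Integrate the radial probability density 4πs²|χ|² over s ≤ 3.1a.
A² is fixed by ∫₀^∞ 4πs²|χ|² ds = 1, i.e. A² = (8·π·a^3/3)^(−1).
In terms of u = s/a (A², 4π and the length scale all cancel between numerator and denominator), P = [∫_{0}^{3.1} u^2·(1 - u/3)^2·e^(-u) du] / [∫_{0}^{∞} u^2·(1 - u/3)^2·e^(-u) du].
Using ∫ u^2·(1 - u/3)^2·e^(-u) du = (-u^4 + 2·u^3 - 3·u^2 - 6·u - 6)·e^(-u)/9, the numerator is ≈ 0.235195 and the denominator is 2/3.
Taking the ratio yields P = 0.35279.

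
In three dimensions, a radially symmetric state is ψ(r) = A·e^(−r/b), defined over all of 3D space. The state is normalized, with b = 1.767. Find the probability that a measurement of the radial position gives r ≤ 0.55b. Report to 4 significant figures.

P = ∫ |ψ|² 4πr² dr over r ≤ 0.55b.
A² is fixed by ∫₀^∞ 4πr²|ψ|² dr = 1, i.e. A² = (π·b^3)^(−1).
In terms of u = r/b (A², 4π and the length scale all cancel between numerator and denominator), P = [∫_{0}^{0.55} u^2·e^(-2·u) du] / [∫_{0}^{∞} u^2·e^(-2·u) du].
An antiderivative of u^2·e^(-2·u) is -(2·u^2 + 2·u + 1)·e^(-2·u)/4; evaluating from 0 to 0.55 gives 1/4 - 541·e^(-11/10)/800, while the full integral is 1/4.
Taking the ratio yields P = 0.099584.

P ≈ 0.09958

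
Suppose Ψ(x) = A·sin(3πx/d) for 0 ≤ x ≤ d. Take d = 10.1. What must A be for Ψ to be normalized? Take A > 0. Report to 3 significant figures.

A ≈ 0.445

We need A² ∫|f|² dx = 1, taking the integral from 0 to d.
Using sin²θ = (1 − cos 2θ)/2, with Ψ = A·sin(3πx/d), the integral evaluates to A²·[d/2].
So A² = (d/2)^(−1).
With d = 10.1: A² = 0.1980 and A = 0.4450.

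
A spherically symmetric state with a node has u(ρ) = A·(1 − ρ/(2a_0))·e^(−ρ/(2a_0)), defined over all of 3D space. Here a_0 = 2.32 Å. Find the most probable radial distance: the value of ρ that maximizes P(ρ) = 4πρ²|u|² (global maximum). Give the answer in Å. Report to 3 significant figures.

Differentiate P(ρ) = 4πρ²|u|² with respect to ρ and set to zero.
Solving yields ρ = a_0·(√(5) + 3).
With a_0 = 2.32, the most probable radial distance is 12.15 Å.

ρ ≈ 12.1 Å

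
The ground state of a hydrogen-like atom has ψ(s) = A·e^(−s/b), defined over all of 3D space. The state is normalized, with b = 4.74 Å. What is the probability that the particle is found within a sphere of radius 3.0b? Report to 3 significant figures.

Integrate the radial probability density 4πs²|ψ|² over s ≤ 3.0b.
A² is fixed by ∫₀^∞ 4πs²|ψ|² ds = 1, i.e. A² = (π·b^3)^(−1).
Let u = s/b; then A², 4π and the length scale all cancel, so P = ∫_{0}^{3.0} u^2·e^(-2·u) du ÷ ∫_{0}^{∞} u^2·e^(-2·u) du.
Using ∫ u^2·e^(-2·u) du = -(2·u^2 + 2·u + 1)·e^(-2·u)/4, the numerator is 1/4 - 25·e^(-6)/4 and the denominator is 1/4.
The region integral divided by the full integral gives P = 0.9380.

P ≈ 0.938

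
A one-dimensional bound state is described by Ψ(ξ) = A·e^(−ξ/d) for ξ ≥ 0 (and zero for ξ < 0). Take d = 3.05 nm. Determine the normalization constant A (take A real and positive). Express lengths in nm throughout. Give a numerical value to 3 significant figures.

The normalization condition is ∫|Ψ|² dξ = 1 from 0 to ∞.
With ∫₀^∞ ξ^0 e^(−αξ) dξ = 0!/α^1, the integral (without the A² prefactor) comes out to d/2.
With d = 3.05: A² = 0.6557 and A = 0.8098.

A ≈ 0.810 nm^(-1/2)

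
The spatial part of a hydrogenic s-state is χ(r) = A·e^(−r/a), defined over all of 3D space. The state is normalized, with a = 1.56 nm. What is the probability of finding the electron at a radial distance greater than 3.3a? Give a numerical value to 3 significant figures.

P ≈ 0.0400

P = ∫ |χ|² 4πr² dr over r > 3.3a.
A² is fixed by ∫₀^∞ 4πr²|χ|² dr = 1, i.e. A² = (π·a^3)^(−1).
Let u = r/a; then A², 4π and the length scale all cancel, so P = ∫_{3.3}^{∞} u^2·e^(-2·u) du ÷ ∫_{0}^{∞} u^2·e^(-2·u) du.
With ∫ u^2·e^(-2·u) du = -(2·u^2 + 2·u + 1)·e^(-2·u)/4 + C, the region integral is 1469·e^(-33/5)/200 and the full one is 1/4.
This evaluates to P = 0.03997.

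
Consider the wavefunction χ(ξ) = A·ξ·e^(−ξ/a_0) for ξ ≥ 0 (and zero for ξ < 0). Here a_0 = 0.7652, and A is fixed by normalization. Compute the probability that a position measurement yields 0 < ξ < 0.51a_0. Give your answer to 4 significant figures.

P ≈ 0.08402

P = ∫_{0}^{0.51a_0} |χ(ξ)|² dξ.
With A² fixed by ∫|χ|² = 1, i.e. A² = (a_0^3/4)^(−1), substitute and integrate.
Substituting u = ξ/a_0, A² and the length scale cancel in the ratio: P = ∫_{0}^{0.51} u^2·e^(-2·u) du / ∫_{0}^{∞} u^2·e^(-2·u) du.
With ∫ u^2·e^(-2·u) du = -(2·u^2 + 2·u + 1)·e^(-2·u)/4 + C, the region integral is ≈ 0.0210042 and the full one is 1/4.
This works out to P = 0.084017.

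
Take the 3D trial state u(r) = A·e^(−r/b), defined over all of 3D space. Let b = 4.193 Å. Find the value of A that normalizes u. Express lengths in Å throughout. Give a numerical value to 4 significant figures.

A ≈ 0.06571 Å^(-3/2)

The normalization condition is ∫|u|² 4πr² dr = 1 from 0 to ∞.
The angular integral contributes 4π, leaving ∫₀^∞ r²|u|² dr.
With u = A·e^(−r/b), the integral evaluates to A²·[π·b^3].
Setting this equal to 1 gives A² = 1/(π·b^3).
With b = 4.193: A² = 0.0043179 and A = 0.065711.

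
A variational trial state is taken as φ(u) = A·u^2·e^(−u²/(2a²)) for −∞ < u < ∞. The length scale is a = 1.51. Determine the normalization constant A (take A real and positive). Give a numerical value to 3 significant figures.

A ≈ 0.310

The normalization condition is ∫|φ|² du = 1 from −∞ to ∞.
Differentiating ∫e^(−αu²) du = √(π/α) under α to get the higher moments, carrying out the integral gives A² · 3·√(π)·a^5/4.
So A² = (3·√(π)·a^5/4)^(−1).
Substituting a = 1.51 gives A² = 0.09583, so A = 0.3096.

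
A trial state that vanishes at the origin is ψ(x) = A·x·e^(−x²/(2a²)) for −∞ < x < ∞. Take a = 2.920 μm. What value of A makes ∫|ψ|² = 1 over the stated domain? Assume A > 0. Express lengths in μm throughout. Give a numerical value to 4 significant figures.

A ≈ 0.2129 μm^(-3/2)

We need A² ∫|f|² dx = 1, taking the integral from −∞ to ∞.
Differentiating ∫e^(−αx²) dx = √(π/α) under α to get the higher moments, carrying out the integral gives A² · √(π)·a^3/2.
Hence A² = 1/[√(π)·a^3/2].
Substituting a = 2.920 gives A² = 0.045322, so A = 0.21289.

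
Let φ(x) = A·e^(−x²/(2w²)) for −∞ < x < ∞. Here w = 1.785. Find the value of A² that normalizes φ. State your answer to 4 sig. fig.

The normalization condition is ∫|φ|² dx = 1 from −∞ to ∞.
With φ = A·e^(−x²/(2w²)), the integral evaluates to A²·[√(π)·w].
So A² = (√(π)·w)^(−1).
Plugging in w = 1.785 yields A = 0.56220.

A^2 ≈ 0.3161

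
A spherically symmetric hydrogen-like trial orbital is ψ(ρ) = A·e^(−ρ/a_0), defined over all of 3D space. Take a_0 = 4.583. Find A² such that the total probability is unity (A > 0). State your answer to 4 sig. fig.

A^2 ≈ 0.003307

Normalization requires ∫|ψ|² 4πρ² dρ = 1, integrated from 0 to ∞.
(Spherical symmetry: dV = 4πρ² dρ.)
With ψ = A·e^(−ρ/a_0), the integral evaluates to A²·[π·a_0^3].
So A² = (π·a_0^3)^(−1).
With a_0 = 4.583: A² = 0.0033067 and A = 0.057504.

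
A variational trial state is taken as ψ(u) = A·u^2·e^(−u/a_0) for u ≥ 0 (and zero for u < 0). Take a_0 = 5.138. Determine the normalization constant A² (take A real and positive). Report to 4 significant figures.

A^2 ≈ 0.0003724

The normalization condition is ∫|ψ|² du = 1 from 0 to ∞.
With ∫₀^∞ u^4 e^(−αu) du = 4!/α^5, with ψ = A·u^2·e^(−u/a_0), the integral evaluates to A²·[3·a_0^5/4].
Hence A² = 1/[3·a_0^5/4].
With a_0 = 5.138: A² = 0.00037236 and A = 0.019297.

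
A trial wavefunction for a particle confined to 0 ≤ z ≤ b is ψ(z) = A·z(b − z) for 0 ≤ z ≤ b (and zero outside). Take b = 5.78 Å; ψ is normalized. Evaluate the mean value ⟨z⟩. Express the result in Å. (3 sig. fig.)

The expectation value is the |ψ|²-weighted average of z: ∫ z|ψ|² dz.
Expanding the polynomial and integrating term by term, evaluating both integrals, ⟨z⟩ = b/2.
Putting b = 5.78 gives 2.890.

⟨z⟩ ≈ 2.89 Å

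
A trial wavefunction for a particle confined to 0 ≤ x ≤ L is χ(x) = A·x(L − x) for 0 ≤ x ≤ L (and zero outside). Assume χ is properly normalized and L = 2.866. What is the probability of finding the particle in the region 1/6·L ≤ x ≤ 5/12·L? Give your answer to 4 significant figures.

P = ∫_{1/6·L}^{5/12·L} |χ(x)|² dx.
With A² fixed by ∫|χ|² = 1, i.e. A² = (L^5/30)^(−1), substitute and integrate.
Let u = x/L; then A² and the length scale cancel, so P = ∫_{1/6}^{5/12} u^2·(1 - u)^2 du ÷ ∫_{0}^{1} u^2·(1 - u)^2 du.
Using ∫ u^2·(1 - u)^2 du = u^3·(6·u^2 - 15·u + 10)/30, the numerator is ≈ 0.0103709 and the denominator is 1/30.
Evaluating gives P = 0.31113.

P ≈ 0.3111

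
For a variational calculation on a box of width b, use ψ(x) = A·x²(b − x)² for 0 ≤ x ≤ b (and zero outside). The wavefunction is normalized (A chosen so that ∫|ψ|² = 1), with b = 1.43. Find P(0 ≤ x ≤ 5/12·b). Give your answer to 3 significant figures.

The probability is P = ∫ |ψ|² dx over [0, 5/12·b].
Since A² = 1/(b^9/630), this is the region integral divided by the full normalization integral.
Let u = x/b; then A² and the length scale cancel, so P = ∫_{0}^{5/12} u^4·(1 - u)^4 du ÷ ∫_{0}^{1} u^4·(1 - u)^4 du.
With ∫ u^4·(1 - u)^4 du = u^5·(70·u^4 - 315·u^3 + 540·u^2 - 420·u + 126)/630 + C, the region integral is ≈ 0.00047989 and the full one is 1/630.
Evaluating gives P = 0.3023.

P ≈ 0.302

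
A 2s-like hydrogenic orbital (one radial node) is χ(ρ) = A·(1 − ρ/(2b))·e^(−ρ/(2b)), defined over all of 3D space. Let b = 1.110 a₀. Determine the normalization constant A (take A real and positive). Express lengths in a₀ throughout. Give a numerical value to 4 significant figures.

A ≈ 0.1706 a₀^(-3/2)

The normalization condition is ∫|χ|² 4πρ² dρ = 1 from 0 to ∞.
(Spherical symmetry: dV = 4πρ² dρ.)
Recall ∫₀^∞ ρ^m e^(−ρ/β) dρ = m!·β^(m+1), ∫|χ|² 4πρ² dρ = A²·(8·π·b^3).
Substituting b = 1.110 gives A² = 0.029093, so A = 0.17057.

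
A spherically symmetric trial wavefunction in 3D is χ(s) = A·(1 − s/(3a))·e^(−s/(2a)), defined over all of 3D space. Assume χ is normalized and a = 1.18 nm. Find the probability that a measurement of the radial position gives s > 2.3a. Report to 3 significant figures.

P ≈ 0.657

P = ∫ |χ|² 4πs² ds over s > 2.3a.
A² is fixed by ∫₀^∞ 4πs²|χ|² ds = 1, i.e. A² = (8·π·a^3/3)^(−1).
In terms of u = s/a (A², 4π and the length scale all cancel between numerator and denominator), P = [∫_{2.3}^{∞} u^2·(1 - u/3)^2·e^(-u) du] / [∫_{0}^{∞} u^2·(1 - u/3)^2·e^(-u) du].
With ∫ u^2·(1 - u/3)^2·e^(-u) du = (-u^4 + 2·u^3 - 3·u^2 - 6·u - 6)·e^(-u)/9 + C, the region integral is ≈ 0.43802 and the full one is 2/3.
This evaluates to P = 0.6570.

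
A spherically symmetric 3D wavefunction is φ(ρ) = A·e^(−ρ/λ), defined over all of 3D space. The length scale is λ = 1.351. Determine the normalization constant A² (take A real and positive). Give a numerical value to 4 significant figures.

A^2 ≈ 0.1291

The normalization condition is ∫|φ|² 4πρ² dρ = 1 from 0 to ∞.
The angular integral contributes 4π, leaving ∫₀^∞ ρ²|φ|² dρ.
Carrying out the integral gives A² · π·λ^3.
Hence A² = 1/[π·λ^3].
With λ = 1.351: A² = 0.12909 and A = 0.35929.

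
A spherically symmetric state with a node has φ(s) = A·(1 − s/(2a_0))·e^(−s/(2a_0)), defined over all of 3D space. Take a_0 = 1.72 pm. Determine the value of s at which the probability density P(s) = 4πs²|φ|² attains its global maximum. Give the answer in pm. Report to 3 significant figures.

The maximum of P(s) = 4πs²|φ|² occurs where its derivative vanishes.
This gives s = a_0·(√(5) + 3).
With a_0 = 1.72, the most probable radial distance is 9.006 pm.

s ≈ 9.01 pm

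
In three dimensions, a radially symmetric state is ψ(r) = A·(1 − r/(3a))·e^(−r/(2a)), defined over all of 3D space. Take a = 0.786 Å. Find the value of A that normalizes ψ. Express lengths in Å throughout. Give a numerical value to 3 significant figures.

A ≈ 0.496 Å^(-3/2)

We need A² ∫|f|² 4πr² dr = 1, taking the integral from 0 to ∞.
In 3D with spherical symmetry the volume element is 4πr² dr.
Using ∫₀^∞ rⁿ e^(−αr) dr = n!/αⁿ⁺¹, the integral (without the A² prefactor) comes out to 8·π·a^3/3.
So A² = (8·π·a^3/3)^(−1).
Substituting a = 0.786 gives A² = 0.2458, so A = 0.4958.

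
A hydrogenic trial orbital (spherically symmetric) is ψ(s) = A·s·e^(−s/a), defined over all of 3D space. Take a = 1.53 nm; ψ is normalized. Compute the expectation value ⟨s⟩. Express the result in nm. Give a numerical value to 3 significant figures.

⟨s⟩ ≈ 3.83 nm

The expectation value is the |ψ|²-weighted average of s: ∫ s|ψ|² 4πs² ds.
Evaluating both integrals, ⟨s⟩ = 5·a/2.
Putting a = 1.53 gives 3.825.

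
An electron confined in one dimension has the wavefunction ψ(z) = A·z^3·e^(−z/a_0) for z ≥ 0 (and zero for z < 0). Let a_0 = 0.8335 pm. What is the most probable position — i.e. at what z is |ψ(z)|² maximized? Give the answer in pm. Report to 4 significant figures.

Differentiate |ψ(z)|² with respect to z and set to zero.
This gives z = 3·a_0.
With a_0 = 0.8335, the most probable position is 2.5005 pm.

z ≈ 2.501 pm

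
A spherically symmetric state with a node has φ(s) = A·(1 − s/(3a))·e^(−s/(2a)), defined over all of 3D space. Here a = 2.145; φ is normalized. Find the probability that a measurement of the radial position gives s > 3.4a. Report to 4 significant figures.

P ≈ 0.6458

Integrate the radial probability density 4πs²|φ|² over s > 3.4a.
Normalization gives A² = 1/(8·π·a^3/3).
Substituting u = s/a, A², 4π and the length scale all cancel in the ratio: P = ∫_{3.4}^{∞} u^2·(1 - u/3)^2·e^(-u) du / ∫_{0}^{∞} u^2·(1 - u/3)^2·e^(-u) du.
An antiderivative of u^2·(1 - u/3)^2·e^(-u) is (-u^4 + 2·u^3 - 3·u^2 - 6·u - 6)·e^(-u)/9; evaluating from 3.4 to ∞ gives ≈ 0.430536, while the full integral is 2/3.
The region integral divided by the full integral gives P = 0.64580.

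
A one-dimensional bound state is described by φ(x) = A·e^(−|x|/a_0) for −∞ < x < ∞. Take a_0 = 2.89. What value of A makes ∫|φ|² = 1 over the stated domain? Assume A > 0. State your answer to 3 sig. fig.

A ≈ 0.588

The normalization condition is ∫|φ|² dx = 1 from −∞ to ∞.
Recall ∫₀^∞ x^m e^(−x/β) dx = m!·β^(m+1), ∫|φ|² dx = A²·(a_0).
So A² = (a_0)^(−1).
Substituting a_0 = 2.89 gives A² = 0.3460, so A = 0.5882.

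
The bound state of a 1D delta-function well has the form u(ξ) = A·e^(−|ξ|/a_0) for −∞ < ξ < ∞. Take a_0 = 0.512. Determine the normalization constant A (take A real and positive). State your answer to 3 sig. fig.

A ≈ 1.40

Normalization requires ∫|u|² dξ = 1, integrated from −∞ to ∞.
Carrying out the integral gives A² · a_0.
Hence A² = 1/[a_0].
Plugging in a_0 = 0.512 yields A = 1.398.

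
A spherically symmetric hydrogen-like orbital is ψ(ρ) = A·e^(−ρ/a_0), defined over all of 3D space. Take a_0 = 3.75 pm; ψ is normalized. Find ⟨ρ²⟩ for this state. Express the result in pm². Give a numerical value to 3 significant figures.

⟨ρ^2⟩ ≈ 42.2 pm^2

The expectation value is the |ψ|²-weighted average of ρ^2: ∫ ρ^2|ψ|² 4πρ² dρ.
The ratio of the moment integral to the normalization integral gives ⟨ρ²⟩ = 3·a_0^2.
With a_0 = 3.75, ⟨ρ^2⟩ = 42.19.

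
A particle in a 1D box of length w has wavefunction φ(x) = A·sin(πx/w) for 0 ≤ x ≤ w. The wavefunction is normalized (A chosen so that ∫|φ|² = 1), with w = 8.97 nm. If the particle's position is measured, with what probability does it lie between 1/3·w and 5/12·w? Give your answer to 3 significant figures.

P = ∫_{1/3·w}^{5/12·w} |φ(x)|² dx.
Since A² = 1/(w/2), this is the region integral divided by the full normalization integral.
Let u = x/w; then A² and the length scale cancel, so P = ∫_{1/3}^{5/12} sin(π·u)^2 du ÷ ∫_{0}^{1} sin(π·u)^2 du.
With ∫ sin(π·u)^2 du = u/2 - sin(2·π·u)/(4·π) + C, the region integral is -1/(8·π) + 1/24 + √(3)/(8·π) and the full one is 1/2.
The result is P = (-3 + π + 3·√(3))/(12·π).

P ≈ 0.142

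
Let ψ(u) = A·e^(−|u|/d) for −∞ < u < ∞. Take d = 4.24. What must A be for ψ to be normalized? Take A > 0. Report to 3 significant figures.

Require ∫ |ψ|² du = 1 over the whole domain.
With ψ = A·e^(−|u|/d), the integral evaluates to A²·[d].
So A² = (d)^(−1).
Substituting d = 4.24 gives A² = 0.2358, so A = 0.4856.

A ≈ 0.486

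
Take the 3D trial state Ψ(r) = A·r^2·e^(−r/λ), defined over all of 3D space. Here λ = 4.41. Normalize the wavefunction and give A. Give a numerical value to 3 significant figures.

Require ∫ |Ψ|² 4πr² dr = 1 over the whole domain.
(Spherical symmetry: dV = 4πr² dr.)
With Ψ = A·r^2·e^(−r/λ), the integral evaluates to A²·[45·π·λ^7/2].
So A² = (45·π·λ^7/2)^(−1).
With λ = 4.41: A² = 4.361E-7 and A = 0.0006604.

A ≈ 0.000660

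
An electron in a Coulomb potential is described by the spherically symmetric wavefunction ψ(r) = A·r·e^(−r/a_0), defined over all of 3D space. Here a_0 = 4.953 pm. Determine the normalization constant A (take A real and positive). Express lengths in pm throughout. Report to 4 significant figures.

The normalization condition is ∫|ψ|² 4πr² dr = 1 from 0 to ∞.
With ψ = A·r·e^(−r/a_0), the integral evaluates to A²·[3·π·a_0^5].
Setting this equal to 1 gives A² = 1/(3·π·a_0^5).
With a_0 = 4.953: A² = 0.000035595 and A = 0.0059661.

A ≈ 0.005966 pm^(-5/2)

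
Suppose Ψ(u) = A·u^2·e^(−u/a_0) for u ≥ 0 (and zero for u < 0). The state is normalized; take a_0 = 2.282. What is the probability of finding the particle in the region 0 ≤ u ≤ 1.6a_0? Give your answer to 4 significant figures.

P ≈ 0.2194

The probability is P = ∫ |Ψ|² du over [0, 1.6a_0].
With A² fixed by ∫|Ψ|² = 1, i.e. A² = (3·a_0^5/4)^(−1), substitute and integrate.
In terms of t = u/a_0 (A² and the length scale cancel between numerator and denominator), P = [∫_{0}^{1.6} t^4·e^(-2·t) dt] / [∫_{0}^{∞} t^4·e^(-2·t) dt].
Using ∫ t^4·e^(-2·t) dt = -(t^4/2 + t^3 + 3·t^2/2 + 3·t/2 + 3/4)·e^(-2·t), the numerator is ≈ 0.164541 and the denominator is 3/4.
The result is P = 0.21939.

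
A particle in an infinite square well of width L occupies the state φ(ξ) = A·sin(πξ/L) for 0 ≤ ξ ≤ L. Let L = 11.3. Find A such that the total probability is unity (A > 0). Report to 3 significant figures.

Require ∫ |φ|² dξ = 1 over the whole domain.
With φ = A·sin(πξ/L), the integral evaluates to A²·[L/2].
Plugging in L = 11.3 yields A = 0.4207.

A ≈ 0.421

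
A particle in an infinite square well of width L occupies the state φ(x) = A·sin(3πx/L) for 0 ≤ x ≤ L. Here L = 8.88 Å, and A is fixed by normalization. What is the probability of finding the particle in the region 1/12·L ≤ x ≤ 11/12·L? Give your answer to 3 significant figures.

P ≈ 0.939

The probability is P = ∫ |φ|² dx over [1/12·L, 11/12·L].
With A² fixed by ∫|φ|² = 1, i.e. A² = (L/2)^(−1), substitute and integrate.
In terms of u = x/L (A² and the length scale cancel between numerator and denominator), P = [∫_{1/12}^{11/12} sin(3·π·u)^2 du] / [∫_{0}^{1} sin(3·π·u)^2 du].
An antiderivative of sin(3·π·u)^2 is u/2 - sin(6·π·u)/(12·π); evaluating from 1/12 to 11/12 gives 1/(6·π) + 5/12, while the full integral is 1/2.
The result is P = (2 + 5·π)/(6·π).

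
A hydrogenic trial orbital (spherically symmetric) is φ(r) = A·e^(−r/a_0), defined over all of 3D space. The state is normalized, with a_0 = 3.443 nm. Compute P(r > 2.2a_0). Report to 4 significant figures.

Integrate the radial probability density 4πr²|φ|² over r > 2.2a_0.
The full normalization integral is A²·[π·a_0^3] = 1, fixing A².
Let u = r/a_0; then A², 4π and the length scale all cancel, so P = ∫_{2.2}^{∞} u^2·e^(-2·u) du ÷ ∫_{0}^{∞} u^2·e^(-2·u) du.
An antiderivative of u^2·e^(-2·u) is -(2·u^2 + 2·u + 1)·e^(-2·u)/4; evaluating from 2.2 to ∞ gives 377·e^(-22/5)/100, while the full integral is 1/4.
The region integral divided by the full integral gives P = 0.18514.

P ≈ 0.1851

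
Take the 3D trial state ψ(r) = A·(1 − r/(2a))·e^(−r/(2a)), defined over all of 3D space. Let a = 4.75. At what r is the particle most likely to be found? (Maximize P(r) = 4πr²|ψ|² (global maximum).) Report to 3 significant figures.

r ≈ 24.9

The maximum of P(r) = 4πr²|ψ|² occurs where its derivative vanishes.
Solving yields r = a·(√(5) + 3).
With a = 4.75, the most probable radial distance is 24.87.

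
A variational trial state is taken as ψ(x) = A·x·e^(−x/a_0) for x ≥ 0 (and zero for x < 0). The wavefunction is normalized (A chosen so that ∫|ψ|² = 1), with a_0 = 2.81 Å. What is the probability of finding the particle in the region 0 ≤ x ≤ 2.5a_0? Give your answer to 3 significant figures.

The probability is P = ∫ |ψ|² dx over [0, 2.5a_0].
The normalization integral ∫|ψ|²dx over the whole domain equals a_0^3/4·A², and A² cancels in the ratio.
In terms of u = x/a_0 (A² and the length scale cancel between numerator and denominator), P = [∫_{0}^{2.5} u^2·e^(-2·u) du] / [∫_{0}^{∞} u^2·e^(-2·u) du].
An antiderivative of u^2·e^(-2·u) is -(2·u^2 + 2·u + 1)·e^(-2·u)/4; evaluating from 0 to 2.5 gives 1/4 - 37·e^(-5)/8, while the full integral is 1/4.
Evaluating gives P = 0.8753.

P ≈ 0.875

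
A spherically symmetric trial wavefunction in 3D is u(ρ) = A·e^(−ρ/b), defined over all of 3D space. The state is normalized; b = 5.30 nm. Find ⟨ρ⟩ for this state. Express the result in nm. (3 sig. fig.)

⟨ρ⟩ ≈ 7.95 nm

The expectation value is the |u|²-weighted average of ρ: ∫ ρ|u|² 4πρ² dρ.
Evaluating both integrals, ⟨ρ⟩ = 3·b/2.
Putting b = 5.30 gives 7.950.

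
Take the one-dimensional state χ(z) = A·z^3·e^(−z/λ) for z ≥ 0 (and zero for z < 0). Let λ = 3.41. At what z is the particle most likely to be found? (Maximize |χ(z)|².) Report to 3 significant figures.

z ≈ 10.2

Set d/dz [|χ(z)|²] = 0 and solve for z > 0.
Solving yields z = 3·λ.
With λ = 3.41, the most probable position is 10.23.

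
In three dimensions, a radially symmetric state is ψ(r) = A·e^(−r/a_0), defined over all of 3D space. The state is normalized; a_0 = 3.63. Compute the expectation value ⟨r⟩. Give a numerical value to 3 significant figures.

⟨r⟩ ≈ 5.45

⟨r⟩ = ∫ r |ψ|² 4πr² dr over the full domain.
The ratio of the moment integral to the normalization integral gives ⟨r⟩ = 3·a_0/2.
With a_0 = 3.63, ⟨r⟩ = 5.445.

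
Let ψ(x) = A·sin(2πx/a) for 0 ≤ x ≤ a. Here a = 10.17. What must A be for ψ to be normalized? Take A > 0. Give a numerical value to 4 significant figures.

A ≈ 0.4435

We need A² ∫|f|² dx = 1, taking the integral from 0 to a.
The integral (without the A² prefactor) comes out to a/2.
So A² = (a/2)^(−1).
Substituting a = 10.17 gives A² = 0.19666, so A = 0.44346.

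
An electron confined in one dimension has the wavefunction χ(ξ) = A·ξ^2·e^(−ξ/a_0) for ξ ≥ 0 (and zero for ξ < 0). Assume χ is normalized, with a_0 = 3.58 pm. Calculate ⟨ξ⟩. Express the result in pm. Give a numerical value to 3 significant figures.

⟨ξ⟩ ≈ 8.95 pm

⟨ξ⟩ = ∫ ξ |χ|² dξ over the full domain.
Recall ∫₀^∞ ξ^m e^(−ξ/β) dξ = m!·β^(m+1), evaluating both integrals, ⟨ξ⟩ = 5·a_0/2.
Putting a_0 = 3.58 gives 8.950.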